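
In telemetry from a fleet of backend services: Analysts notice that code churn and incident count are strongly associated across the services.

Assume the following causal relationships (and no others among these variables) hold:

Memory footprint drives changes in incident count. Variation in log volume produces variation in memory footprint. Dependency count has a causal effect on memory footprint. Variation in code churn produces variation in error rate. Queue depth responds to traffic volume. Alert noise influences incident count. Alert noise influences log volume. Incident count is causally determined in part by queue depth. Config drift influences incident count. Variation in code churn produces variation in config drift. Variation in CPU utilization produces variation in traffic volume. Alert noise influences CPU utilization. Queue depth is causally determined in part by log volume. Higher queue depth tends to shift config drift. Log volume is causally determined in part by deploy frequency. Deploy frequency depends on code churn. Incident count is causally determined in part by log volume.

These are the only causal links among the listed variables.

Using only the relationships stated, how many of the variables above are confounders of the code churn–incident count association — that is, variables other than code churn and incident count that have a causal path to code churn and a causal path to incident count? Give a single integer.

No listed variable has a causal path to both code churn and incident count, so there are no common causes.

0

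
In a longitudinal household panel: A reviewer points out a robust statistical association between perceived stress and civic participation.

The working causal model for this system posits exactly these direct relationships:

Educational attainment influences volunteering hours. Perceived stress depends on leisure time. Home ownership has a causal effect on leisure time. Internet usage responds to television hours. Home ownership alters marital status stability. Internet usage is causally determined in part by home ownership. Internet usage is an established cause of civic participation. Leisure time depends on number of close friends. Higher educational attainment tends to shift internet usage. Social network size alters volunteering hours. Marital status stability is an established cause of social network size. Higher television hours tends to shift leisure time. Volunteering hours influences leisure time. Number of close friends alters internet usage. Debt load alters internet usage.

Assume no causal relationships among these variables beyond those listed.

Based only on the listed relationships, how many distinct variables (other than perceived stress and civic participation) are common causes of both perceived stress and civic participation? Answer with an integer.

The common causes are: educational attainment (to perceived stress via educational attainment → volunteering hours → leisure time → perceived stress; to civic participation via educational attainment → internet usage → civic participation); home ownership (to perceived stress via home ownership → leisure time → perceived stress; to civic participation via home ownership → internet usage → civic participation); number of close friends (to perceived stress via number of close friends → leisure time → perceived stress; to civic participation via number of close friends → internet usage → civic participation); television hours (to perceived stress via television hours → leisure time → perceived stress; to civic participation via television hours → internet usage → civic participation).
Every other variable lacks a causal path to at least one of perceived stress and civic participation.

4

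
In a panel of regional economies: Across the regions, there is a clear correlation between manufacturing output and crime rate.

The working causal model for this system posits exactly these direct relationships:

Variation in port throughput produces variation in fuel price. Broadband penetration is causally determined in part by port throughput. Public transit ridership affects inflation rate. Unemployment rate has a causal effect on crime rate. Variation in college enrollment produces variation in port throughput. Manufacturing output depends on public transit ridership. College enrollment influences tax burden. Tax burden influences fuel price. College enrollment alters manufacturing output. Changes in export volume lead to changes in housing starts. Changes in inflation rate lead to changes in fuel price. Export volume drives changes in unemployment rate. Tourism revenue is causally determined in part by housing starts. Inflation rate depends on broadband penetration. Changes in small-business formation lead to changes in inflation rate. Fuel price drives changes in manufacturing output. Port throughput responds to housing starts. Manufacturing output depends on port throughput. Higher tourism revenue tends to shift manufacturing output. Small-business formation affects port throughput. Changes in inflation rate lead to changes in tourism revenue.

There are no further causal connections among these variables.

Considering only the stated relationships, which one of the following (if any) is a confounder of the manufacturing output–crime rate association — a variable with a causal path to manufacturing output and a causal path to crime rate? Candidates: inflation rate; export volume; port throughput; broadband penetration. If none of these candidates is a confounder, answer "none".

Export volume causes manufacturing output (export volume → housing starts → port throughput → manufacturing output) and also causes crime rate (export volume → unemployment rate → crime rate); it is a common cause of both.
Each of the other candidates lacks a causal path to at least one of manufacturing output and crime rate, so they do not confound the relationship.

export volume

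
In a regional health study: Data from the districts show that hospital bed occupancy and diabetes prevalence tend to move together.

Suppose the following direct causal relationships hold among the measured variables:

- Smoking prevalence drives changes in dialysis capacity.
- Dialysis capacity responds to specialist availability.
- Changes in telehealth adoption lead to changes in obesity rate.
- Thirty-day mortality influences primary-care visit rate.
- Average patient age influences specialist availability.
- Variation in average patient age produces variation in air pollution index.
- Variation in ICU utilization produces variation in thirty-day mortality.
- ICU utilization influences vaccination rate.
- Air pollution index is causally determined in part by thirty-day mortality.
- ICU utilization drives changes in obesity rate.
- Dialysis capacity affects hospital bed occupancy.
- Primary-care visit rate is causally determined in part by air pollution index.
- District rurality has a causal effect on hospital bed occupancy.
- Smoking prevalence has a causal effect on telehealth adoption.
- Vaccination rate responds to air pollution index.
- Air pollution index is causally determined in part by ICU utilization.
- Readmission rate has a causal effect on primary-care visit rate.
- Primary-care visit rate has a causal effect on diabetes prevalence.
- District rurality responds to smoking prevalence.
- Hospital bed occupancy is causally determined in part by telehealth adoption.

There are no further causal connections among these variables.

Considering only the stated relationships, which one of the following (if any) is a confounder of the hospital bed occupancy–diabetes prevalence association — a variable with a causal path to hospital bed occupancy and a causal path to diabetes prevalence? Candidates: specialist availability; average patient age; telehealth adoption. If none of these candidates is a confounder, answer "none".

average patient age

Average patient age causes hospital bed occupancy (average patient age → specialist availability → dialysis capacity → hospital bed occupancy) and also causes diabetes prevalence (average patient age → air pollution index → primary-care visit rate → diabetes prevalence); it is a common cause of both.
Each of the other candidates lacks a causal path to at least one of hospital bed occupancy and diabetes prevalence, so they do not confound the relationship.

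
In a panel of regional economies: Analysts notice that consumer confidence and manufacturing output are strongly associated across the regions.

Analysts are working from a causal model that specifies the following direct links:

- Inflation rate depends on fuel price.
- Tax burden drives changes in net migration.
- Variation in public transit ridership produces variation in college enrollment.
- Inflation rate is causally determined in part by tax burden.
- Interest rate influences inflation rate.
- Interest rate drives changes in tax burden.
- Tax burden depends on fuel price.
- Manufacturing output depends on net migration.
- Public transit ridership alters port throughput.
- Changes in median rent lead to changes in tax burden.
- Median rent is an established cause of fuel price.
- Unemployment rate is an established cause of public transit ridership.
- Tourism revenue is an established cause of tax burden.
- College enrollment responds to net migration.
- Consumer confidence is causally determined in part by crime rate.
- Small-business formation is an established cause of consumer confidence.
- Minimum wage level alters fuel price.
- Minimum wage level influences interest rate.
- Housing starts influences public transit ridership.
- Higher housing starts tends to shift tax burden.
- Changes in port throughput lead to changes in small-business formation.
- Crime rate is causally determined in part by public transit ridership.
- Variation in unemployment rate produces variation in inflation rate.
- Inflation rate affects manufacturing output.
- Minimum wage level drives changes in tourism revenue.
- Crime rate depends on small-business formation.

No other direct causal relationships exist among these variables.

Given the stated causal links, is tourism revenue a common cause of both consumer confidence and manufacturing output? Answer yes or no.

Tourism revenue has no stated causal path to consumer confidence. A confounder must cause both variables, so tourism revenue does not qualify.

no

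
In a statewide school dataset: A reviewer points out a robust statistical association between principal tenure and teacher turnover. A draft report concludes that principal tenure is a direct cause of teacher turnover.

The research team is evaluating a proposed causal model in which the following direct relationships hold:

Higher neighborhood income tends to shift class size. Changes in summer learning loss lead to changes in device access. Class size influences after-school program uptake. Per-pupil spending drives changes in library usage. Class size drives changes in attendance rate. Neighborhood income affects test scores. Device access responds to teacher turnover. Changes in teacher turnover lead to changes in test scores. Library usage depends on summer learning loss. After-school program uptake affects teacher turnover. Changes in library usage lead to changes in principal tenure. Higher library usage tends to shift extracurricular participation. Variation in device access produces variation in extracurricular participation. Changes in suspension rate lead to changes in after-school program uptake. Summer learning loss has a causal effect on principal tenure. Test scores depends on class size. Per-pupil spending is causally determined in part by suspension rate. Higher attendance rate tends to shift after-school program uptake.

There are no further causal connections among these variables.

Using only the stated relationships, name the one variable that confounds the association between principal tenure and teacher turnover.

Suspension rate has a causal path to principal tenure (suspension rate → per-pupil spending → library usage → principal tenure) and a separate causal path to teacher turnover (suspension rate → after-school program uptake → teacher turnover), so it is a common cause of both.
No stated relationship gives principal tenure a causal route to teacher turnover, so the correlation is explained by the shared upstream cause rather than a direct effect.

suspension rate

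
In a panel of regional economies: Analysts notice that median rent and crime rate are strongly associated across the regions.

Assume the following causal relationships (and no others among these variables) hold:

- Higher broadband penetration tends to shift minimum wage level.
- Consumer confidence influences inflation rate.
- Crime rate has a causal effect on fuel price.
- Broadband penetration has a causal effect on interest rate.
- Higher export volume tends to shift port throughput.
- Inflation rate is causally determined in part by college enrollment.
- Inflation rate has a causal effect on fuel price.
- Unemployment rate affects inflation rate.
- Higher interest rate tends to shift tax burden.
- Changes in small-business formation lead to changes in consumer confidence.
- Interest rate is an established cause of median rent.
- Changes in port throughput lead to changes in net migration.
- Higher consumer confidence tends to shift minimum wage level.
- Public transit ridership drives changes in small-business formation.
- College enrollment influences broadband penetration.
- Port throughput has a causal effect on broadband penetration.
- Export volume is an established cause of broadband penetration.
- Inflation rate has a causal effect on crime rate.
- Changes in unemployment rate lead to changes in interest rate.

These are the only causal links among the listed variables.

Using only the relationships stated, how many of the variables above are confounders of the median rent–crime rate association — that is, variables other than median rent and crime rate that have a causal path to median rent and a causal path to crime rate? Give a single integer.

The common causes are: college enrollment (to median rent via college enrollment → broadband penetration → interest rate → median rent; to crime rate via college enrollment → inflation rate → crime rate); unemployment rate (to median rent via unemployment rate → interest rate → median rent; to crime rate via unemployment rate → inflation rate → crime rate).
Every other variable lacks a causal path to at least one of median rent and crime rate.

2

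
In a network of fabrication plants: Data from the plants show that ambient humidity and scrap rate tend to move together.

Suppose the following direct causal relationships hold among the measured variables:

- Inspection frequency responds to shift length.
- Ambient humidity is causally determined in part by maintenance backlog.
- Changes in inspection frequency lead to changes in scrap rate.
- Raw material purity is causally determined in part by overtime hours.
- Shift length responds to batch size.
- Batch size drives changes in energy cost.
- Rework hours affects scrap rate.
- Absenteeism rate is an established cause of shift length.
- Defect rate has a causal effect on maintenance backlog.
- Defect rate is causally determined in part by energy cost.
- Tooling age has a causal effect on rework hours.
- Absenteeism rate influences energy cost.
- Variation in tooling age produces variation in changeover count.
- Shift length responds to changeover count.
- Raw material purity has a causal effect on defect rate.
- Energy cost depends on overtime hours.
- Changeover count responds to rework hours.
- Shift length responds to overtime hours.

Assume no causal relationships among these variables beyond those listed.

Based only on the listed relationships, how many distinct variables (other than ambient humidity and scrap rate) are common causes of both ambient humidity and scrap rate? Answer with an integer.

3

The common causes are: absenteeism rate (to ambient humidity via absenteeism rate → energy cost → defect rate → maintenance backlog → ambient humidity; to scrap rate via absenteeism rate → shift length → inspection frequency → scrap rate); batch size (to ambient humidity via batch size → energy cost → defect rate → maintenance backlog → ambient humidity; to scrap rate via batch size → shift length → inspection frequency → scrap rate); overtime hours (to ambient humidity via overtime hours → energy cost → defect rate → maintenance backlog → ambient humidity; to scrap rate via overtime hours → shift length → inspection frequency → scrap rate).
Every other variable lacks a causal path to at least one of ambient humidity and scrap rate.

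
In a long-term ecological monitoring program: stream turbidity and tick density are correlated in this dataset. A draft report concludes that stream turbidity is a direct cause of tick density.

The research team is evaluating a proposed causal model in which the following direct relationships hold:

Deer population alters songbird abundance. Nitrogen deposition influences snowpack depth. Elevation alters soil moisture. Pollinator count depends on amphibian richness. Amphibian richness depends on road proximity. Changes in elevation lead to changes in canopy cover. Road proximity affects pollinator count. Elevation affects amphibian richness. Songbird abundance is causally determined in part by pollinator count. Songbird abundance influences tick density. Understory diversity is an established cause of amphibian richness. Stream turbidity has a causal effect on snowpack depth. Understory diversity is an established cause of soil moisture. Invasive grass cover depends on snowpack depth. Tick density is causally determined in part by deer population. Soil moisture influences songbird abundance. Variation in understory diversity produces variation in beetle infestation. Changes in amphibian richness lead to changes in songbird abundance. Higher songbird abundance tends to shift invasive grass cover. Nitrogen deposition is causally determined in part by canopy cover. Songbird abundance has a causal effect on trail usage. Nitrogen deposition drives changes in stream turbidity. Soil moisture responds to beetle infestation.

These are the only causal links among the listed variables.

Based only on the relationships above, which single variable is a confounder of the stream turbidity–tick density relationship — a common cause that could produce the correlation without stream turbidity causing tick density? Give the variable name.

elevation

Elevation has a causal path to stream turbidity (elevation → canopy cover → nitrogen deposition → stream turbidity) and a separate causal path to tick density (elevation → soil moisture → songbird abundance → tick density), so it is a common cause of both.
No stated relationship gives stream turbidity a causal route to tick density, so the correlation is explained by the shared upstream cause rather than a direct effect.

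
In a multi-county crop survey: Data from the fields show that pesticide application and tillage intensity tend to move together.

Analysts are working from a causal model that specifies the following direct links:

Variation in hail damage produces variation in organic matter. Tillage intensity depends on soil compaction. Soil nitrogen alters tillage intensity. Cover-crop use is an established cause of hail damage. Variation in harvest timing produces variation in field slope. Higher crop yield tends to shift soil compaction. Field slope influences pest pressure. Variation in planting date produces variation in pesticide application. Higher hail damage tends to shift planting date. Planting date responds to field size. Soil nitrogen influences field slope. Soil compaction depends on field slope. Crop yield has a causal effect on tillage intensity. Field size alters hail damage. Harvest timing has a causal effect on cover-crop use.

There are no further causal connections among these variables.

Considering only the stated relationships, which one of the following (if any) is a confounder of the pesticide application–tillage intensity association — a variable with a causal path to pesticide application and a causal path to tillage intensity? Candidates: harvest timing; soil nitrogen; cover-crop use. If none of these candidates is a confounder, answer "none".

harvest timing

Harvest timing causes pesticide application (harvest timing → cover-crop use → hail damage → planting date → pesticide application) and also causes tillage intensity (harvest timing → field slope → soil compaction → tillage intensity); it is a common cause of both.
Each of the other candidates lacks a causal path to at least one of pesticide application and tillage intensity, so they do not confound the relationship.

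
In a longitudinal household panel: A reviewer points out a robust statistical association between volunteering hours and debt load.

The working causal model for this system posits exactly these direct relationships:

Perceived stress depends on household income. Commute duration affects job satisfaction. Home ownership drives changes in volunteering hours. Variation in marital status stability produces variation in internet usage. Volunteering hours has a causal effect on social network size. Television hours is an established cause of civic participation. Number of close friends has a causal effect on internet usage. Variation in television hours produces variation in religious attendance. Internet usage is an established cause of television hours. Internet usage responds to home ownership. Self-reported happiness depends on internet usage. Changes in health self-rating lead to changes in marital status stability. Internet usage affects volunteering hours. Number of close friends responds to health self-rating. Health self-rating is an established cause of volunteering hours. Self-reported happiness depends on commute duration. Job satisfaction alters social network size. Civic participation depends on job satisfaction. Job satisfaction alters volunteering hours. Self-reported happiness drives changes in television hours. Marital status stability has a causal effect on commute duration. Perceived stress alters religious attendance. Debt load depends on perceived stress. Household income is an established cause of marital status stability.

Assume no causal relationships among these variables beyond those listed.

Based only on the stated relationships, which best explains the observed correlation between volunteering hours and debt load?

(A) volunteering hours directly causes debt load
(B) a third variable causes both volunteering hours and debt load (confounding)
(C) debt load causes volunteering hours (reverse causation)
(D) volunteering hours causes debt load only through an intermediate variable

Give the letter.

Household income causes volunteering hours (household income → marital status stability → internet usage → volunteering hours) and debt load (household income → perceived stress → debt load) — a common cause creating the correlation.
There is no stated path from volunteering hours to debt load or from debt load to volunteering hours, so neither direct nor reverse causation applies.

B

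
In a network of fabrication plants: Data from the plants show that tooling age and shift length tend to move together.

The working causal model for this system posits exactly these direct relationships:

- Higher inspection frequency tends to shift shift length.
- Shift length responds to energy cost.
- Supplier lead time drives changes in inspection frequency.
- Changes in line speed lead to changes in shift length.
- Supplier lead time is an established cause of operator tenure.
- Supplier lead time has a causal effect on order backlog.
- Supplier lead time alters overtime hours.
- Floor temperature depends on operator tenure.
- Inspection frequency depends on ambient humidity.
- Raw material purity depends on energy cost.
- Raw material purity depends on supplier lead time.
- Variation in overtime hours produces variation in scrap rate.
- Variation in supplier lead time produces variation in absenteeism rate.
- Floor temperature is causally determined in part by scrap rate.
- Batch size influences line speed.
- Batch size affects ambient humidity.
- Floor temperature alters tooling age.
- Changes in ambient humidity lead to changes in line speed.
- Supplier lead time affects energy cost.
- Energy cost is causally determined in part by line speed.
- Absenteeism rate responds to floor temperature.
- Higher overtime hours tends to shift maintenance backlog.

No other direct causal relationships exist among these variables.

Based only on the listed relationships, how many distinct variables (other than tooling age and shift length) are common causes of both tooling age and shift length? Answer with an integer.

The common causes are: supplier lead time (to tooling age via supplier lead time → operator tenure → floor temperature → tooling age; to shift length via supplier lead time → inspection frequency → shift length).
Every other variable lacks a causal path to at least one of tooling age and shift length.

1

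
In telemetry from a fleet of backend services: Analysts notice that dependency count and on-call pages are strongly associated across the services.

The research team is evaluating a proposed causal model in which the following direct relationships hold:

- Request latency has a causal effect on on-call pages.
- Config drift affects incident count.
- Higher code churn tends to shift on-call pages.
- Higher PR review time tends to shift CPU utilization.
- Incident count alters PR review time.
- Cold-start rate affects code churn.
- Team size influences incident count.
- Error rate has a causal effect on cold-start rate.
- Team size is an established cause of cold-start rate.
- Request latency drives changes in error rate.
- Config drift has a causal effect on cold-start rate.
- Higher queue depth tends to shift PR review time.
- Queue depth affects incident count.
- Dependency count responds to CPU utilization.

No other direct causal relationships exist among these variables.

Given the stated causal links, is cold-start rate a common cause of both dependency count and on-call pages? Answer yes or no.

Cold-start rate has no stated causal path to dependency count. A confounder must cause both variables, so cold-start rate does not qualify.

no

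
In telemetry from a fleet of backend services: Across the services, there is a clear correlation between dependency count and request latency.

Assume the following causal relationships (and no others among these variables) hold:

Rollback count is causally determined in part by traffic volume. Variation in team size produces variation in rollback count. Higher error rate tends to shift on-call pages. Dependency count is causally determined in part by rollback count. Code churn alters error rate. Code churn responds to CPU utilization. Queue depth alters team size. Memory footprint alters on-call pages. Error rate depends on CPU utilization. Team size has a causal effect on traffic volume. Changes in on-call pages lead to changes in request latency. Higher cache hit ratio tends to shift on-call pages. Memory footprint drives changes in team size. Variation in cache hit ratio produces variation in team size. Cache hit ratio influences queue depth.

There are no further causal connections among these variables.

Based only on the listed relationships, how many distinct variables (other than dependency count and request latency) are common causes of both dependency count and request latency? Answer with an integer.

The common causes are: cache hit ratio (to dependency count via cache hit ratio → team size → rollback count → dependency count; to request latency via cache hit ratio → on-call pages → request latency); memory footprint (to dependency count via memory footprint → team size → rollback count → dependency count; to request latency via memory footprint → on-call pages → request latency).
Every other variable lacks a causal path to at least one of dependency count and request latency.

2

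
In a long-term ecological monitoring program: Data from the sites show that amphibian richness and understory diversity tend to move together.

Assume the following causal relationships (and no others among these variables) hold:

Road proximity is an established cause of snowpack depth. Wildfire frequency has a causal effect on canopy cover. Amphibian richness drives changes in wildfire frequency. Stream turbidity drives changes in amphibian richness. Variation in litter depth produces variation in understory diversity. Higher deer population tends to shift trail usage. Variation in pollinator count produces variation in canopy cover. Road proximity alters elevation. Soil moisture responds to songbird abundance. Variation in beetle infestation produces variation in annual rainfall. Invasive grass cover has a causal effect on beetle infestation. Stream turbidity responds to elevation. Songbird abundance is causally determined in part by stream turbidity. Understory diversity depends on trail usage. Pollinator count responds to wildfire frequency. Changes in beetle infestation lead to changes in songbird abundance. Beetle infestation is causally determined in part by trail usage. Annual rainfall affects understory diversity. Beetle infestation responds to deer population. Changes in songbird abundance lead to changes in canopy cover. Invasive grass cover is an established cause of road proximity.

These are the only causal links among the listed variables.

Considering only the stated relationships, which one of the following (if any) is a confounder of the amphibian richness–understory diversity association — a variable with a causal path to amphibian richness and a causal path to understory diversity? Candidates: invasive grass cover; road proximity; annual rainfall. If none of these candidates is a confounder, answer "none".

invasive grass cover

Invasive grass cover causes amphibian richness (invasive grass cover → road proximity → elevation → stream turbidity → amphibian richness) and also causes understory diversity (invasive grass cover → beetle infestation → annual rainfall → understory diversity); it is a common cause of both.
Each of the other candidates lacks a causal path to at least one of amphibian richness and understory diversity, so they do not confound the relationship.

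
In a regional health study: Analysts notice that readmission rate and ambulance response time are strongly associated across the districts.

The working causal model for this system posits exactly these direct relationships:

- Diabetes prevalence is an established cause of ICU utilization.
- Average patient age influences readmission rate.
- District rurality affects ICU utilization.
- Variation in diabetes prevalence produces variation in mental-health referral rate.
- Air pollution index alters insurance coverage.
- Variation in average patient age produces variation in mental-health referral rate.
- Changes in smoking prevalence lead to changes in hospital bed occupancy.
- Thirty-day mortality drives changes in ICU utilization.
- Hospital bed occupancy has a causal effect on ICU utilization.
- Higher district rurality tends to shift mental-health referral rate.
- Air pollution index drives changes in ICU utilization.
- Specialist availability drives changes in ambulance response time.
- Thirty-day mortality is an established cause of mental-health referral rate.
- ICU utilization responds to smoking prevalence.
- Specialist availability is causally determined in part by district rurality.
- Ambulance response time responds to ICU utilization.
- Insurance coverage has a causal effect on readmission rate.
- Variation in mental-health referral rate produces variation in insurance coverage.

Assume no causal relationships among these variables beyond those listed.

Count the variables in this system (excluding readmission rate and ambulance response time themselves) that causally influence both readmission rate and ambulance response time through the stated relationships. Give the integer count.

4

The common causes are: air pollution index (to readmission rate via air pollution index → insurance coverage → readmission rate; to ambulance response time via air pollution index → ICU utilization → ambulance response time); diabetes prevalence (to readmission rate via diabetes prevalence → mental-health referral rate → insurance coverage → readmission rate; to ambulance response time via diabetes prevalence → ICU utilization → ambulance response time); district rurality (to readmission rate via district rurality → mental-health referral rate → insurance coverage → readmission rate; to ambulance response time via district rurality → ICU utilization → ambulance response time); thirty-day mortality (to readmission rate via thirty-day mortality → mental-health referral rate → insurance coverage → readmission rate; to ambulance response time via thirty-day mortality → ICU utilization → ambulance response time).
Every other variable lacks a causal path to at least one of readmission rate and ambulance response time.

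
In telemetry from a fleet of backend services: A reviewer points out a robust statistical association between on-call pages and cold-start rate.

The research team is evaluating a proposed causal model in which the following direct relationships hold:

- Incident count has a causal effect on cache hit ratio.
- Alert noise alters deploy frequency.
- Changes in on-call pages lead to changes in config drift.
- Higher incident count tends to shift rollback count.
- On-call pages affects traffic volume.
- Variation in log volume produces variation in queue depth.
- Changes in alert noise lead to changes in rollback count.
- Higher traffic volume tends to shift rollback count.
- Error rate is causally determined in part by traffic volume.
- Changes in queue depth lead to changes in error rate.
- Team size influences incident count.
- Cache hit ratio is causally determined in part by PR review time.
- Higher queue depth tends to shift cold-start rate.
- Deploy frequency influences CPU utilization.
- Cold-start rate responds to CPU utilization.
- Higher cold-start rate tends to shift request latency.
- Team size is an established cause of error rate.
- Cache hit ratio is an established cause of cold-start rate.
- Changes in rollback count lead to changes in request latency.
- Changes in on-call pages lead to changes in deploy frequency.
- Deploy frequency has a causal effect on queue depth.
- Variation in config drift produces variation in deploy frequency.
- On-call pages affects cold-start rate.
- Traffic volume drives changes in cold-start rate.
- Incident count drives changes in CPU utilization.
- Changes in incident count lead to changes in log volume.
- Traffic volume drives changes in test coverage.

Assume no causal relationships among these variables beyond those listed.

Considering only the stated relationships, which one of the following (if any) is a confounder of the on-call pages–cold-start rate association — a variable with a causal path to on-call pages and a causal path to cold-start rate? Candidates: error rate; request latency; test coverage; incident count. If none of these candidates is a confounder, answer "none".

None of the listed candidates has causal paths to both on-call pages and cold-start rate in the stated relationships, so none is a common cause.

none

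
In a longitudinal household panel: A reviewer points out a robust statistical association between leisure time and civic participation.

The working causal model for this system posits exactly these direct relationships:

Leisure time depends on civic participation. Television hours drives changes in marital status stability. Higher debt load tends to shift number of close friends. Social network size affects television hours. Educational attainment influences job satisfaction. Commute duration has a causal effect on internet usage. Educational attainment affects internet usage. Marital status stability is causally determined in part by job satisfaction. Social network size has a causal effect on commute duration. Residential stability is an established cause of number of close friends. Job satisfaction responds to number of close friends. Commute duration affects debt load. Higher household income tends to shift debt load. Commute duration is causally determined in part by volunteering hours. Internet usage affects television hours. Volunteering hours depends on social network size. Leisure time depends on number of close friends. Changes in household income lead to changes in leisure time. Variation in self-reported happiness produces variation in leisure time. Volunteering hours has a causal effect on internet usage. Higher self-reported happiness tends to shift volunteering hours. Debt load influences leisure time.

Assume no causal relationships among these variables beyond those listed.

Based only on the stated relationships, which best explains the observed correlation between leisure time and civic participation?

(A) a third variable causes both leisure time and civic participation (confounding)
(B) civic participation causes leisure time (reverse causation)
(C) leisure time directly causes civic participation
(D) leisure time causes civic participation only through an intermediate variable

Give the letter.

B

The stated link runs civic participation → leisure time; leisure time has no causal path to civic participation. No variable causes both, so confounding is ruled out. The correlation reflects reverse causation.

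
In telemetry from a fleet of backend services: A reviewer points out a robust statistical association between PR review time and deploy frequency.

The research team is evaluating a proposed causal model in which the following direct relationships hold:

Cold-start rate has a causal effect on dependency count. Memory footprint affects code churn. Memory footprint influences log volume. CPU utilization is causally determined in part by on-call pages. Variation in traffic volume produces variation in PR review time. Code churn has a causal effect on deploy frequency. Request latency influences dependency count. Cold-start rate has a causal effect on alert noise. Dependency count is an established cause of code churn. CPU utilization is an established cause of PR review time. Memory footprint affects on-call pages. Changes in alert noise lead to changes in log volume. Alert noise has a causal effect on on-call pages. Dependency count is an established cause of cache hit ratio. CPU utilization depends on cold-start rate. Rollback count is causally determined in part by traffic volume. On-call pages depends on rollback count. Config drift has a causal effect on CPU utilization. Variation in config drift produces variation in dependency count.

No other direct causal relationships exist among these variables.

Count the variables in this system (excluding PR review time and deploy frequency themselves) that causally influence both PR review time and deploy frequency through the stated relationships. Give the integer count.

3

The common causes are: cold-start rate (to PR review time via cold-start rate → CPU utilization → PR review time; to deploy frequency via cold-start rate → dependency count → code churn → deploy frequency); config drift (to PR review time via config drift → CPU utilization → PR review time; to deploy frequency via config drift → dependency count → code churn → deploy frequency); memory footprint (to PR review time via memory footprint → on-call pages → CPU utilization → PR review time; to deploy frequency via memory footprint → code churn → deploy frequency).
Every other variable lacks a causal path to at least one of PR review time and deploy frequency.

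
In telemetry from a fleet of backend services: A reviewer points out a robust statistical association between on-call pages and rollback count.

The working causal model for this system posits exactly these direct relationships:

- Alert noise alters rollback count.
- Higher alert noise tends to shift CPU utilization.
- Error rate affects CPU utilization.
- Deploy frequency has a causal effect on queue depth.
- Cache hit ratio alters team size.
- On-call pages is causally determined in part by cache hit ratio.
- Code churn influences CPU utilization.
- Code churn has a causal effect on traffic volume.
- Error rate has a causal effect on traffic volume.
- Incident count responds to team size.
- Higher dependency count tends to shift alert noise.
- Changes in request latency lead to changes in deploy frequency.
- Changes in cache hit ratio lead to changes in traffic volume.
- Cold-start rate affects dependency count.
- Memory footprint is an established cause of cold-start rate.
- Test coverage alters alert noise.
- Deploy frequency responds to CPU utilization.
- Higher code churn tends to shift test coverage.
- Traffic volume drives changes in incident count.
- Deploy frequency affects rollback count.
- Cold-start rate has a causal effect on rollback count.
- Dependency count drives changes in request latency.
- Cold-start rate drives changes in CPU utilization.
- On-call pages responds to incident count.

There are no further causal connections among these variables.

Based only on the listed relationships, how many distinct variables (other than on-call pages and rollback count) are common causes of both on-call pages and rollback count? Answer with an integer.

2

The common causes are: code churn (to on-call pages via code churn → traffic volume → incident count → on-call pages; to rollback count via code churn → CPU utilization → deploy frequency → rollback count); error rate (to on-call pages via error rate → traffic volume → incident count → on-call pages; to rollback count via error rate → CPU utilization → deploy frequency → rollback count).
Every other variable lacks a causal path to at least one of on-call pages and rollback count.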